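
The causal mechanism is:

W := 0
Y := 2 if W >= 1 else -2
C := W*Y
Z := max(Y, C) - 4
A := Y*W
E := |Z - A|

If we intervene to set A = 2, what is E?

The intervention breaks the incoming arrows to A: A := Y*W no longer applies, and A = 2.
Y = 2 if W >= 1 else -2  [with W=0]  = -2
C = W*Y  [with W=0, Y=-2]  = 0
Z = max(Y, C) - 4  [with Y=-2, C=0]  = -4
E = |Z - A|  [with Z=-4, A=2]  = 6

6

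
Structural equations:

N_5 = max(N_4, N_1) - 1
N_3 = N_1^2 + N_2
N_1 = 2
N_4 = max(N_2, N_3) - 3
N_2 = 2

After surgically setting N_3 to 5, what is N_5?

1

do(N_3=5) replaces the equation N_3 = N_1^2 + N_2 with the constant N_3 = 5.
N_4 = max(N_2, N_3) - 3  [with N_2=2, N_3=5]  = 2
N_5 = max(N_4, N_1) - 1  [with N_4=2, N_1=2]  = 1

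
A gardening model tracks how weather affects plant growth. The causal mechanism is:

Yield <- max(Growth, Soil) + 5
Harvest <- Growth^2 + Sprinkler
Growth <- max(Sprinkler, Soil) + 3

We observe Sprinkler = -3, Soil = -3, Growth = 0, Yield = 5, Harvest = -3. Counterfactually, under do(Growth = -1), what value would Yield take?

The intervention breaks the incoming arrows to Growth: Growth <- max(Sprinkler, Soil) + 3 no longer applies, and Growth = -1.
Yield = max(Growth, Soil) + 5  [with Growth=-1, Soil=-3]  = 4

4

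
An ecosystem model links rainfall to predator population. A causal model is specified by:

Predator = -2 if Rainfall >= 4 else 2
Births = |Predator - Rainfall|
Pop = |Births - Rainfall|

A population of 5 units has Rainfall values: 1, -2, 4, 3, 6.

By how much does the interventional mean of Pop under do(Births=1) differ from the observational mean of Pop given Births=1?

1.6

Under do(Births=1), Births's equation is replaced by Births=1 for every unit. Per-unit Pop: 0, 3, 3, 2, 5. Mean = 2.6.
E[Pop|Births=1] averages over only the 2 units with Births=1 (Rainfall = 1, 3): Pop = 0, 2, mean 1.
Difference = 2.6 − 1 = 1.6.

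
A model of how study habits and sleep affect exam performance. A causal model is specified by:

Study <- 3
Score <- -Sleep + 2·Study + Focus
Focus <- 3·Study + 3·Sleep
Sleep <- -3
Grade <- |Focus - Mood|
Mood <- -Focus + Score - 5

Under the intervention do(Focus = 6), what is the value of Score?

15

The intervention breaks the incoming arrows to Focus: Focus <- 3·Study + 3·Sleep no longer applies, and Focus = 6.
Score = -Sleep + 2·Study + Focus  [with Sleep=-3, Study=3, Focus=6]  = 15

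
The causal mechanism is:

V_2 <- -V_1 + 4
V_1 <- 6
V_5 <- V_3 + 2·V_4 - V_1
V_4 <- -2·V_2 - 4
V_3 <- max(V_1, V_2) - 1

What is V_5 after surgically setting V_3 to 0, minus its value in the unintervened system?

-5

do(V_3=0) replaces the equation V_3 <- max(V_1, V_2) - 1 with the constant V_3 = 0.
V_2 = -V_1 + 4  [with V_1=6]  = -2
V_4 = -2·V_2 - 4  [with V_2=-2]  = 0
V_5 = V_3 + 2·V_4 - V_1  [with V_3=0, V_4=0, V_1=6]  = -6
Without intervention: V_2 = -V_1 + 4  [with V_1=6]  = -2; V_3 = max(V_1, V_2) - 1  [with V_1=6, V_2=-2]  = 5; V_4 = -2·V_2 - 4  [with V_2=-2]  = 0; V_5 = V_3 + 2·V_4 - V_1  [with V_3=5, V_4=0, V_1=6]  = -1.
Change = -6 − (-1) = -5.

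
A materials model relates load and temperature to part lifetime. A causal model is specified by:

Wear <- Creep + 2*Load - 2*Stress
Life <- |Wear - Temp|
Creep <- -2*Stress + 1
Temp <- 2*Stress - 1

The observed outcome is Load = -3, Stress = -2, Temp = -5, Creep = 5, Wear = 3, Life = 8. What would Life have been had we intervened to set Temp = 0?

3

The intervention breaks the incoming arrows to Temp: Temp <- 2*Stress - 1 no longer applies, and Temp = 0.
Creep = -2*Stress + 1  [with Stress=-2]  = 5
Wear = Creep + 2*Load - 2*Stress  [with Creep=5, Load=-3, Stress=-2]  = 3
Life = |Wear - Temp|  [with Wear=3, Temp=0]  = 3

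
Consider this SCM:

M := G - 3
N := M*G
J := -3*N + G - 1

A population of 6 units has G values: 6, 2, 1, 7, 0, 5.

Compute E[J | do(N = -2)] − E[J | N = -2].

2

The intervention sets N=-2 in all 6 units regardless of G. Recomputing J per unit gives 11, 7, 6, 12, 5, 10; average 8.5.
Observing N=-2 restricts to units where N's equation naturally yields -2: G ∈ {2, 1}. In that subpopulation J = 7, 6, mean 6.5.
Difference = 8.5 − 6.5 = 2.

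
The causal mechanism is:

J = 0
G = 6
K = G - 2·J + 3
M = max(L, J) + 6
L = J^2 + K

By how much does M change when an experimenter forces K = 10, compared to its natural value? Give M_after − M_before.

1

do(K=10) replaces the equation K = G - 2·J + 3 with the constant K = 10.
L = J^2 + K  [with J=0, K=10]  = 10
M = max(L, J) + 6  [with L=10, J=0]  = 16
Without intervention: K = G - 2·J + 3  [with G=6, J=0]  = 9; L = J^2 + K  [with J=0, K=9]  = 9; M = max(L, J) + 6  [with L=9, J=0]  = 15.
Change = 16 − 15 = 1.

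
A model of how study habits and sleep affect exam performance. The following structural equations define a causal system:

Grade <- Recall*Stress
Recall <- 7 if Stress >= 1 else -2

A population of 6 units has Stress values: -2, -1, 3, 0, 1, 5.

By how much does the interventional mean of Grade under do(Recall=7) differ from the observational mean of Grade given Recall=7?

Every unit gets Recall=7 under the intervention. Grade values become -14, -7, 21, 0, 7, 35; E[Grade|do(Recall=7)] = 7.
Conditioning on Recall=7 selects the 3 unit(s) with Stress ∈ {3, 1, 5}. Their Grade values: 21, 7, 35. Mean = 21.
Difference = 7 − 21 = -14.

-14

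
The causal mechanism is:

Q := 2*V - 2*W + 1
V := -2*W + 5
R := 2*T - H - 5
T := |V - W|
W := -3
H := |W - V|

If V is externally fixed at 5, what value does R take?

Under do(V=5), the mechanism V := -2*W + 5 is discarded; V is fixed at 5.
T = |V - W|  [with V=5, W=-3]  = 8
H = |W - V|  [with W=-3, V=5]  = 8
R = 2*T - H - 5  [with T=8, H=8]  = 3

3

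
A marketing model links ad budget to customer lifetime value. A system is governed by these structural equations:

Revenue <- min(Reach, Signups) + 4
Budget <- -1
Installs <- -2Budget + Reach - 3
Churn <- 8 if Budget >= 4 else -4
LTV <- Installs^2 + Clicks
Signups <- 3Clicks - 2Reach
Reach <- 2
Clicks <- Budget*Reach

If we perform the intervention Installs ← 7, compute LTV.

do(Installs=7) replaces the equation Installs <- -2Budget + Reach - 3 with the constant Installs = 7.
Clicks = Budget*Reach  [with Budget=-1, Reach=2]  = -2
LTV = Installs^2 + Clicks  [with Installs=7, Clicks=-2]  = 47

47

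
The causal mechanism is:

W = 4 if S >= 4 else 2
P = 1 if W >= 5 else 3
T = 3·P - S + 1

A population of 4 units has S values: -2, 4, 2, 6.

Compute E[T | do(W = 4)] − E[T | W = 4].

2.5

do(W=4) breaks W's dependence on S. With W=4 fixed, T across the units is 12, 6, 8, 4, mean 7.5.
E[T|W=4] averages over only the 2 units with W=4 (S = 4, 6): T = 6, 4, mean 5.
Difference = 7.5 − 5 = 2.5.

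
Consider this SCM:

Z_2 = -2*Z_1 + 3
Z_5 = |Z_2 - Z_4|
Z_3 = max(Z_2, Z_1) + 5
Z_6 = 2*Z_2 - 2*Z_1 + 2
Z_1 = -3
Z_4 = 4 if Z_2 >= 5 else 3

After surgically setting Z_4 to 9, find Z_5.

0

Intervening sets Z_4 = 9 and removes its equation (Z_4 = 4 if Z_2 >= 5 else 3).
Z_2 = -2*Z_1 + 3  [with Z_1=-3]  = 9
Z_5 = |Z_2 - Z_4|  [with Z_2=9, Z_4=9]  = 0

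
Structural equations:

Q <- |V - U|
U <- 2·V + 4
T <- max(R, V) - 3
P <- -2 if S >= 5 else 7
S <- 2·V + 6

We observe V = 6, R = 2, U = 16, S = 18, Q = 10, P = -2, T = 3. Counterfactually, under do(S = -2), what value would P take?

7

Under do(S=-2), the mechanism S <- 2·V + 6 is discarded; S is fixed at -2.
P = -2 if S >= 5 else 7  [with S=-2]  = 7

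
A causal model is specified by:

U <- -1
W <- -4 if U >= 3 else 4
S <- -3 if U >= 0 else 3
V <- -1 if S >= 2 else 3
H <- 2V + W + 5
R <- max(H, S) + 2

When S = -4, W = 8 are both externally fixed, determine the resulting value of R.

21

Setting S = -4, W = 8 by intervention discards those variables' equations.
V = -1 if S >= 2 else 3  [with S=-4]  = 3
H = 2V + W + 5  [with V=3, W=8]  = 19
R = max(H, S) + 2  [with H=19, S=-4]  = 21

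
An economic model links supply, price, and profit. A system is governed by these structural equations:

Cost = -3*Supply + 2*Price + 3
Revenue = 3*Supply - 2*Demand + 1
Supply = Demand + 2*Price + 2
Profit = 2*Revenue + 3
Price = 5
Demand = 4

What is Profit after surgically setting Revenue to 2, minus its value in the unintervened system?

The intervention breaks the incoming arrows to Revenue: Revenue = 3*Supply - 2*Demand + 1 no longer applies, and Revenue = 2.
Profit = 2*Revenue + 3  [with Revenue=2]  = 7
Without intervention: Supply = Demand + 2*Price + 2  [with Demand=4, Price=5]  = 16; Revenue = 3*Supply - 2*Demand + 1  [with Supply=16, Demand=4]  = 41; Profit = 2*Revenue + 3  [with Revenue=41]  = 85.
Change = 7 − 85 = -78.

-78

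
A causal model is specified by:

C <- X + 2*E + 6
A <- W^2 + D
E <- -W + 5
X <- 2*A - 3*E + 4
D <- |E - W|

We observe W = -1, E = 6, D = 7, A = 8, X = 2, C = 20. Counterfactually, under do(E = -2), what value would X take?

do(E=-2) replaces the equation E <- -W + 5 with the constant E = -2.
D = |E - W|  [with E=-2, W=-1]  = 1
A = W^2 + D  [with W=-1, D=1]  = 2
X = 2*A - 3*E + 4  [with A=2, E=-2]  = 14

14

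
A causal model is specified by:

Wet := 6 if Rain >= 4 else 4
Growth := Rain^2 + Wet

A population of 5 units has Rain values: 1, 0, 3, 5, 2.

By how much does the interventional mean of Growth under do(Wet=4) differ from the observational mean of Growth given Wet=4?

4.3

The intervention sets Wet=4 in all 5 units regardless of Rain. Recomputing Growth per unit gives 5, 4, 13, 29, 8; average 11.8.
Conditioning on Wet=4 selects the 4 unit(s) with Rain ∈ {1, 0, 3, 2}. Their Growth values: 5, 4, 13, 8. Mean = 7.5.
Difference = 11.8 − 7.5 = 4.3.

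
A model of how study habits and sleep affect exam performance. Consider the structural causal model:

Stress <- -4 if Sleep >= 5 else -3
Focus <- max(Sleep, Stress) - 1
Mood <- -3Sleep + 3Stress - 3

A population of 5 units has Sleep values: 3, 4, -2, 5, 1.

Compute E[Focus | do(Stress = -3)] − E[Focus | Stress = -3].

Under do(Stress=-3), Stress's equation is replaced by Stress=-3 for every unit. Per-unit Focus: 2, 3, -3, 4, 0. Mean = 1.2.
Observing Stress=-3 restricts to units where Stress's equation naturally yields -3: Sleep ∈ {3, 4, -2, 1}. In that subpopulation Focus = 2, 3, -3, 0, mean 0.5.
Difference = 1.2 − 0.5 = 0.7.

0.7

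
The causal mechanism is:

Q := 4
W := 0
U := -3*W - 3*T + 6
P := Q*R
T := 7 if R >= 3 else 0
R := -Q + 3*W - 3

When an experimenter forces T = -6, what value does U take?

Intervening sets T = -6 and removes its equation (T := 7 if R >= 3 else 0).
U = -3*W - 3*T + 6  [with W=0, T=-6]  = 24

24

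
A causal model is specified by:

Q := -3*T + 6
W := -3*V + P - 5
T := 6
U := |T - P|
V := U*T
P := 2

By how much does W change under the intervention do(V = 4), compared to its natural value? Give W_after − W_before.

Intervening sets V = 4 and removes its equation (V := U*T).
W = -3*V + P - 5  [with V=4, P=2]  = -15
Without intervention: U = |T - P|  [with T=6, P=2]  = 4; V = U*T  [with U=4, T=6]  = 24; W = -3*V + P - 5  [with V=24, P=2]  = -75.
Change = -15 − (-75) = 60.

60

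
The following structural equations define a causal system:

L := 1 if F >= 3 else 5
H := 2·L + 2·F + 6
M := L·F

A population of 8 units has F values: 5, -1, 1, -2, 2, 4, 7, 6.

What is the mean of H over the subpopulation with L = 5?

16

Conditioning on L=5 selects the 4 unit(s) with F ∈ {-1, 1, -2, 2}. Their H values: 14, 18, 12, 20. Mean = 16.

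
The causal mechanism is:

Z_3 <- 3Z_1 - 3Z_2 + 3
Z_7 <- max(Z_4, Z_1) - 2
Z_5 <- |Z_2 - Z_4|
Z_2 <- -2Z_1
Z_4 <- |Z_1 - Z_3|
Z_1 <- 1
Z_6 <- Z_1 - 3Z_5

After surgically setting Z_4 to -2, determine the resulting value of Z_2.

The intervention breaks the incoming arrows to Z_4: Z_4 <- |Z_1 - Z_3| no longer applies, and Z_4 = -2.
Since Z_2 is not a descendant of the intervened variable, it is unaffected.
Z_2 = -2Z_1  [with Z_1=1]  = -2

-2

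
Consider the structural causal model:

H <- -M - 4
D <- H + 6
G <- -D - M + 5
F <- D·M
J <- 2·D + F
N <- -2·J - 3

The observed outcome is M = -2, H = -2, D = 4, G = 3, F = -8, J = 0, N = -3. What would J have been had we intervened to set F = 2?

10

The intervention breaks the incoming arrows to F: F <- D·M no longer applies, and F = 2.
H = -M - 4  [with M=-2]  = -2
D = H + 6  [with H=-2]  = 4
J = 2·D + F  [with D=4, F=2]  = 10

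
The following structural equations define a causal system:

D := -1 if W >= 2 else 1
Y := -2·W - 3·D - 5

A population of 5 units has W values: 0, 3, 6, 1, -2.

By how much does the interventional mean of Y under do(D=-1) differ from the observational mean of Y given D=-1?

The intervention sets D=-1 in all 5 units regardless of W. Recomputing Y per unit gives -2, -8, -14, -4, 2; average -5.2.
Conditioning on D=-1 selects the 2 unit(s) with W ∈ {3, 6}. Their Y values: -8, -14. Mean = -11.
Difference = -5.2 − (-11) = 5.8.

5.8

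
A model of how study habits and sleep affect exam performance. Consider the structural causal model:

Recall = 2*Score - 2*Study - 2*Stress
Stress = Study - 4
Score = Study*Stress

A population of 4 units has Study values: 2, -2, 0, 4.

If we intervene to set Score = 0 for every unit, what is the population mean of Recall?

4

do(Score=0) breaks Score's dependence on Study. With Score=0 fixed, Recall across the units is 0, 16, 8, -8, mean 4.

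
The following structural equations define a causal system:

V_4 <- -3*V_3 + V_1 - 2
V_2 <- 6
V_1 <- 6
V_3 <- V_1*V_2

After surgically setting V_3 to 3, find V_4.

-5

The intervention breaks the incoming arrows to V_3: V_3 <- V_1*V_2 no longer applies, and V_3 = 3.
V_4 = -3*V_3 + V_1 - 2  [with V_3=3, V_1=6]  = -5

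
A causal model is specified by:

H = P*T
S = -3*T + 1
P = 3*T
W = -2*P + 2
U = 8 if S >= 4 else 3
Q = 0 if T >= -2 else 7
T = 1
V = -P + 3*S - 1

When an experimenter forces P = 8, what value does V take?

-15

The intervention breaks the incoming arrows to P: P = 3*T no longer applies, and P = 8.
S = -3*T + 1  [with T=1]  = -2
V = -P + 3*S - 1  [with P=8, S=-2]  = -15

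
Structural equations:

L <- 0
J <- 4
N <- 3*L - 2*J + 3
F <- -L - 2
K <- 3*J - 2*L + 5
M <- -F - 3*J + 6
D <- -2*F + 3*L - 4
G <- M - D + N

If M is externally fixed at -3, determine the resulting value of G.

-8

Intervening sets M = -3 and removes its equation (M <- -F - 3*J + 6).
N = 3*L - 2*J + 3  [with L=0, J=4]  = -5
F = -L - 2  [with L=0]  = -2
D = -2*F + 3*L - 4  [with F=-2, L=0]  = 0
G = M - D + N  [with M=-3, D=0, N=-5]  = -8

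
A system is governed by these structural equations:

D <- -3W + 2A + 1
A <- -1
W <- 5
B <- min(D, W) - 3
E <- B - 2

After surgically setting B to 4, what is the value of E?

2

Intervening sets B = 4 and removes its equation (B <- min(D, W) - 3).
E = B - 2  [with B=4]  = 2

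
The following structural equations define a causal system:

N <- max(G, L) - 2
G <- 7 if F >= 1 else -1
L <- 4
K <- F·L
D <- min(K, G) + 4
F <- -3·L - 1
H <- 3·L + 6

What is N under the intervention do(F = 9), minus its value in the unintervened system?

Under do(F=9), the mechanism F <- -3·L - 1 is discarded; F is fixed at 9.
G = 7 if F >= 1 else -1  [with F=9]  = 7
N = max(G, L) - 2  [with G=7, L=4]  = 5
Without intervention: F = -3·L - 1  [with L=4]  = -13; G = 7 if F >= 1 else -1  [with F=-13]  = -1; N = max(G, L) - 2  [with G=-1, L=4]  = 2.
Change = 5 − 2 = 3.

3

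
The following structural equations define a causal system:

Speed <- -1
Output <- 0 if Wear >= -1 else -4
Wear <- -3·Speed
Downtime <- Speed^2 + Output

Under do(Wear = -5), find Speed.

-1

Under do(Wear=-5), the mechanism Wear <- -3·Speed is discarded; Wear is fixed at -5.
Speed is not downstream of the intervention, so its value is determined by the original equations.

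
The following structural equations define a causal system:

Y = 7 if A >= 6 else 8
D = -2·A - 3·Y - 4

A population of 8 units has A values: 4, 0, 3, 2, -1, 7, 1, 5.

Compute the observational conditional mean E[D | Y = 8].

Conditioning on Y=8 selects the 7 unit(s) with A ∈ {4, 0, 3, 2, -1, 1, 5}. Their D values: -36, -28, -34, -32, -26, -30, -38. Mean = -32.

-32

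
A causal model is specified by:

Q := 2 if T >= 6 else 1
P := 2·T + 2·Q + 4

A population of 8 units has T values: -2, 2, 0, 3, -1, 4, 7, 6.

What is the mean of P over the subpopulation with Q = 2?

Conditioning on Q=2 selects the 2 unit(s) with T ∈ {7, 6}. Their P values: 22, 20. Mean = 21.

21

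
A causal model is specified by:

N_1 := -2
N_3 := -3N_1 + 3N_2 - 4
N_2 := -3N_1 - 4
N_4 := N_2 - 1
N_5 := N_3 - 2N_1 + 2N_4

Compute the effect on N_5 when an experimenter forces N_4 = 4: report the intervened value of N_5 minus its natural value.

6

Intervening sets N_4 = 4 and removes its equation (N_4 := N_2 - 1).
N_2 = -3N_1 - 4  [with N_1=-2]  = 2
N_3 = -3N_1 + 3N_2 - 4  [with N_1=-2, N_2=2]  = 8
N_5 = N_3 - 2N_1 + 2N_4  [with N_3=8, N_1=-2, N_4=4]  = 20
Without intervention: N_2 = -3N_1 - 4  [with N_1=-2]  = 2; N_3 = -3N_1 + 3N_2 - 4  [with N_1=-2, N_2=2]  = 8; N_4 = N_2 - 1  [with N_2=2]  = 1; N_5 = N_3 - 2N_1 + 2N_4  [with N_3=8, N_1=-2, N_4=1]  = 14.
Change = 20 − 14 = 6.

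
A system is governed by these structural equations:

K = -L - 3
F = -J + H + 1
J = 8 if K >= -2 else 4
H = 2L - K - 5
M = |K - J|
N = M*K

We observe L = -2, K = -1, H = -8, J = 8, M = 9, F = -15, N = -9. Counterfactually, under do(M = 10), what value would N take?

-10

Under do(M=10), the mechanism M = |K - J| is discarded; M is fixed at 10.
K = -L - 3  [with L=-2]  = -1
N = M*K  [with M=10, K=-1]  = -10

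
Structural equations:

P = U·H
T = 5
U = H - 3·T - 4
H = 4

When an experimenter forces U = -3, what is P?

-12

The intervention breaks the incoming arrows to U: U = H - 3·T - 4 no longer applies, and U = -3.
P = U·H  [with U=-3, H=4]  = -12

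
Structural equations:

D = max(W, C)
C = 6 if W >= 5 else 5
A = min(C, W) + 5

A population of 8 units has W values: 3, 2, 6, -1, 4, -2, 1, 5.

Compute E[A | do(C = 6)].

7.25

The intervention sets C=6 in all 8 units regardless of W. Recomputing A per unit gives 8, 7, 11, 4, 9, 3, 6, 10; average 7.25.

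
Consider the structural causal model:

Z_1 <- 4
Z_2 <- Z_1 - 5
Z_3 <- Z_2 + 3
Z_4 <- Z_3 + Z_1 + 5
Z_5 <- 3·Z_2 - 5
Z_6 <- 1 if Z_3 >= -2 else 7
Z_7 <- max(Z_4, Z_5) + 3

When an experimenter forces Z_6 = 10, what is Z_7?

Intervening sets Z_6 = 10 and removes its equation (Z_6 <- 1 if Z_3 >= -2 else 7).
No directed path runs from Z_6 to Z_7, so Z_7 keeps its natural value.
Z_2 = Z_1 - 5  [with Z_1=4]  = -1
Z_3 = Z_2 + 3  [with Z_2=-1]  = 2
Z_4 = Z_3 + Z_1 + 5  [with Z_3=2, Z_1=4]  = 11
Z_5 = 3·Z_2 - 5  [with Z_2=-1]  = -8
Z_7 = max(Z_4, Z_5) + 3  [with Z_4=11, Z_5=-8]  = 14

14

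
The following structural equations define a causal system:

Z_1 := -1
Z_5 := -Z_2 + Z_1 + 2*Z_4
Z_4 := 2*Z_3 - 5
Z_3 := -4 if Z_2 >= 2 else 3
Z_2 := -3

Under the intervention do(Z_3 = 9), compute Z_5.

do(Z_3=9) replaces the equation Z_3 := -4 if Z_2 >= 2 else 3 with the constant Z_3 = 9.
Z_4 = 2*Z_3 - 5  [with Z_3=9]  = 13
Z_5 = -Z_2 + Z_1 + 2*Z_4  [with Z_2=-3, Z_1=-1, Z_4=13]  = 28

28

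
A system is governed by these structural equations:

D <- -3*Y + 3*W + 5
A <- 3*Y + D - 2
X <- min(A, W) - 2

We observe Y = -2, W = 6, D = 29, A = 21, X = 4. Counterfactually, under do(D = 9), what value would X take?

do(D=9) replaces the equation D <- -3*Y + 3*W + 5 with the constant D = 9.
A = 3*Y + D - 2  [with Y=-2, D=9]  = 1
X = min(A, W) - 2  [with A=1, W=6]  = -1

-1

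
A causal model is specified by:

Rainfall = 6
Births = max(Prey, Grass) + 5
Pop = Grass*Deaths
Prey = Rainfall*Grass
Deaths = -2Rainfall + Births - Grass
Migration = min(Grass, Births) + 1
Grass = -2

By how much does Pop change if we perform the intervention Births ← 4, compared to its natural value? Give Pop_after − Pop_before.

The intervention breaks the incoming arrows to Births: Births = max(Prey, Grass) + 5 no longer applies, and Births = 4.
Deaths = -2Rainfall + Births - Grass  [with Rainfall=6, Births=4, Grass=-2]  = -6
Pop = Grass*Deaths  [with Grass=-2, Deaths=-6]  = 12
Without intervention: Prey = Rainfall*Grass  [with Rainfall=6, Grass=-2]  = -12; Births = max(Prey, Grass) + 5  [with Prey=-12, Grass=-2]  = 3; Deaths = -2Rainfall + Births - Grass  [with Rainfall=6, Births=3, Grass=-2]  = -7; Pop = Grass*Deaths  [with Grass=-2, Deaths=-7]  = 14.
Change = 12 − 14 = -2.

-2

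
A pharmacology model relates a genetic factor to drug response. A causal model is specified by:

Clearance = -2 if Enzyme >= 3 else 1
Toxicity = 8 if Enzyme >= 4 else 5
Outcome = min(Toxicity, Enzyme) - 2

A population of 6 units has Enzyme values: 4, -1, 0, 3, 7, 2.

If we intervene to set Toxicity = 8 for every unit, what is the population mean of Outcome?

The intervention sets Toxicity=8 in all 6 units regardless of Enzyme. Recomputing Outcome per unit gives 2, -3, -2, 1, 5, 0; average 0.5.

0.5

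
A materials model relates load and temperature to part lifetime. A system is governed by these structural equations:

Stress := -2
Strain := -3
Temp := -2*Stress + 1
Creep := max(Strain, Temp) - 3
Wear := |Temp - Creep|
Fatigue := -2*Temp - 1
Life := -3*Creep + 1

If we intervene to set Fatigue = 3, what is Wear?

3

do(Fatigue=3) replaces the equation Fatigue := -2*Temp - 1 with the constant Fatigue = 3.
Since Wear is not a descendant of the intervened variable, it is unaffected.
Temp = -2*Stress + 1  [with Stress=-2]  = 5
Creep = max(Strain, Temp) - 3  [with Strain=-3, Temp=5]  = 2
Wear = |Temp - Creep|  [with Temp=5, Creep=2]  = 3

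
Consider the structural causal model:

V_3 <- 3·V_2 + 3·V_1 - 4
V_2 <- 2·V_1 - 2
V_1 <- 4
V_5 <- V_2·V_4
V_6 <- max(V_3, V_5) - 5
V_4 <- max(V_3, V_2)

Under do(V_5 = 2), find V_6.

21

The intervention breaks the incoming arrows to V_5: V_5 <- V_2·V_4 no longer applies, and V_5 = 2.
V_2 = 2·V_1 - 2  [with V_1=4]  = 6
V_3 = 3·V_2 + 3·V_1 - 4  [with V_2=6, V_1=4]  = 26
V_6 = max(V_3, V_5) - 5  [with V_3=26, V_5=2]  = 21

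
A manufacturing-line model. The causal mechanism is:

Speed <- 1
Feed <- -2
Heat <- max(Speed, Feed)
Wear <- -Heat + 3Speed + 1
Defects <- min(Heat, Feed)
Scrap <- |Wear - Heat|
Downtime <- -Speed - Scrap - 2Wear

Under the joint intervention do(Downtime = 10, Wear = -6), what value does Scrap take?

7

Setting Downtime = 10, Wear = -6 by intervention discards those variables' equations.
Heat = max(Speed, Feed)  [with Speed=1, Feed=-2]  = 1
Scrap = |Wear - Heat|  [with Wear=-6, Heat=1]  = 7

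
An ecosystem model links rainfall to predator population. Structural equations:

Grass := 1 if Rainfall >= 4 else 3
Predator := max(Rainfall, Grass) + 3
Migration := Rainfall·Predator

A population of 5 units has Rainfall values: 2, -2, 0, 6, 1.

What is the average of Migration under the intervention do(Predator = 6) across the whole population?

8.4

do(Predator=6) breaks Predator's dependence on Rainfall. With Predator=6 fixed, Migration across the units is 12, -12, 0, 36, 6, mean 8.4.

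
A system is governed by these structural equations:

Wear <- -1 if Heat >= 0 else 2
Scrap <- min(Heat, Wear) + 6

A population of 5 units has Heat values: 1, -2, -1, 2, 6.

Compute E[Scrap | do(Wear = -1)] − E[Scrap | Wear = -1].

The intervention sets Wear=-1 in all 5 units regardless of Heat. Recomputing Scrap per unit gives 5, 4, 5, 5, 5; average 4.8.
E[Scrap|Wear=-1] averages over only the 3 units with Wear=-1 (Heat = 1, 2, 6): Scrap = 5, 5, 5, mean 5.
Difference = 4.8 − 5 = -0.2.

-0.2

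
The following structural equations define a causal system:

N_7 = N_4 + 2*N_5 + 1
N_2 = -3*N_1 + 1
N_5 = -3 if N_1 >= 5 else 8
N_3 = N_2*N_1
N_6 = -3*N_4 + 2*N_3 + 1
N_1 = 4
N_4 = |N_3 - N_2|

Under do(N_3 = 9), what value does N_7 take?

The intervention breaks the incoming arrows to N_3: N_3 = N_2*N_1 no longer applies, and N_3 = 9.
N_2 = -3*N_1 + 1  [with N_1=4]  = -11
N_4 = |N_3 - N_2|  [with N_3=9, N_2=-11]  = 20
N_5 = -3 if N_1 >= 5 else 8  [with N_1=4]  = 8
N_7 = N_4 + 2*N_5 + 1  [with N_4=20, N_5=8]  = 37

37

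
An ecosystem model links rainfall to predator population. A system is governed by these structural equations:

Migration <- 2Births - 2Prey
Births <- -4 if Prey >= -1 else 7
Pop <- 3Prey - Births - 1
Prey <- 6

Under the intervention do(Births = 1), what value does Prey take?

6

Under do(Births=1), the mechanism Births <- -4 if Prey >= -1 else 7 is discarded; Births is fixed at 1.
Prey is not downstream of the intervention, so its value is determined by the original equations.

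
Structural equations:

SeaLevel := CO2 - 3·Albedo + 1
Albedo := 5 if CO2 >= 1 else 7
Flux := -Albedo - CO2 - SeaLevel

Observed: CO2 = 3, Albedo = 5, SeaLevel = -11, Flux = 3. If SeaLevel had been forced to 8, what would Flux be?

-16

The intervention breaks the incoming arrows to SeaLevel: SeaLevel := CO2 - 3·Albedo + 1 no longer applies, and SeaLevel = 8.
Albedo = 5 if CO2 >= 1 else 7  [with CO2=3]  = 5
Flux = -Albedo - CO2 - SeaLevel  [with Albedo=5, CO2=3, SeaLevel=8]  = -16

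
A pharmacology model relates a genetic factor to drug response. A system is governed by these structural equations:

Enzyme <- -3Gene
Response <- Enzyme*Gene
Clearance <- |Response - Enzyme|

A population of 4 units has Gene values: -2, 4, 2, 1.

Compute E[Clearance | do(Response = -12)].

Every unit gets Response=-12 under the intervention. Clearance values become 18, 0, 6, 9; E[Clearance|do(Response=-12)] = 8.25.

8.25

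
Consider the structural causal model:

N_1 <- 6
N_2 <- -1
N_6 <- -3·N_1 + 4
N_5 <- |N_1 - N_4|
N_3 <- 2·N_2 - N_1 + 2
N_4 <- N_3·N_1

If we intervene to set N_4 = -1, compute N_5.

7

Intervening sets N_4 = -1 and removes its equation (N_4 <- N_3·N_1).
N_5 = |N_1 - N_4|  [with N_1=6, N_4=-1]  = 7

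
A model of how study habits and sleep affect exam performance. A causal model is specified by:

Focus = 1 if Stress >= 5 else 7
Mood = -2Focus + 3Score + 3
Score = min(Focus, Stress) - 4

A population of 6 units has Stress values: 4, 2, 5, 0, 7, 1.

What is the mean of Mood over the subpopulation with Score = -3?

E[Mood|Score=-3] averages over only the 3 units with Score=-3 (Stress = 5, 7, 1): Mood = -8, -8, -20, mean -12.

-12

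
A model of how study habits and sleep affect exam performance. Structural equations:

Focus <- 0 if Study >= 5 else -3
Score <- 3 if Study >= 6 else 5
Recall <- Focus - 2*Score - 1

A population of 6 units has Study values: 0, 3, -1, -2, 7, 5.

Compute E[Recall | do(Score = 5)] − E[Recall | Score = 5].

do(Score=5) breaks Score's dependence on Study. With Score=5 fixed, Recall across the units is -14, -14, -14, -14, -11, -11, mean -13.
E[Recall|Score=5] averages over only the 5 units with Score=5 (Study = 0, 3, -1, -2, 5): Recall = -14, -14, -14, -14, -11, mean -13.4.
Difference = -13 − (-13.4) = 0.4.

0.4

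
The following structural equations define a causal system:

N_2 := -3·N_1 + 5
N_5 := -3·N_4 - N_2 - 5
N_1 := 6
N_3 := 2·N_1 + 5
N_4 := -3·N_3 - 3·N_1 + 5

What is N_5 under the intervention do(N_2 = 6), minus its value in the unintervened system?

-19

do(N_2=6) replaces the equation N_2 := -3·N_1 + 5 with the constant N_2 = 6.
N_3 = 2·N_1 + 5  [with N_1=6]  = 17
N_4 = -3·N_3 - 3·N_1 + 5  [with N_3=17, N_1=6]  = -64
N_5 = -3·N_4 - N_2 - 5  [with N_4=-64, N_2=6]  = 181
Without intervention: N_2 = -3·N_1 + 5  [with N_1=6]  = -13; N_3 = 2·N_1 + 5  [with N_1=6]  = 17; N_4 = -3·N_3 - 3·N_1 + 5  [with N_3=17, N_1=6]  = -64; N_5 = -3·N_4 - N_2 - 5  [with N_4=-64, N_2=-13]  = 200.
Change = 181 − 200 = -19.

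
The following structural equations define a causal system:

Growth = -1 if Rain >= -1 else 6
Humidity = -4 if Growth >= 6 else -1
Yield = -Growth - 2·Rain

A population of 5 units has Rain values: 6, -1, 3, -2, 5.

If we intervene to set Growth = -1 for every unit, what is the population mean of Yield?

The intervention sets Growth=-1 in all 5 units regardless of Rain. Recomputing Yield per unit gives -11, 3, -5, 5, -9; average -3.4.

-3.4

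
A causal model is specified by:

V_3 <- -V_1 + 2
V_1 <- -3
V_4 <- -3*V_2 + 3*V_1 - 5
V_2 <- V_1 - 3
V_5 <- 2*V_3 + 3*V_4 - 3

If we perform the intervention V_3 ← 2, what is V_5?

do(V_3=2) replaces the equation V_3 <- -V_1 + 2 with the constant V_3 = 2.
V_2 = V_1 - 3  [with V_1=-3]  = -6
V_4 = -3*V_2 + 3*V_1 - 5  [with V_2=-6, V_1=-3]  = 4
V_5 = 2*V_3 + 3*V_4 - 3  [with V_3=2, V_4=4]  = 13

13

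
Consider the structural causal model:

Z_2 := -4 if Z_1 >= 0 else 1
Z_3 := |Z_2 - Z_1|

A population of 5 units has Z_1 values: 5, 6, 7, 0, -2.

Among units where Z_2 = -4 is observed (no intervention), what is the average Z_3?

8.5

Observing Z_2=-4 restricts to units where Z_2's equation naturally yields -4: Z_1 ∈ {5, 6, 7, 0}. In that subpopulation Z_3 = 9, 10, 11, 4, mean 8.5.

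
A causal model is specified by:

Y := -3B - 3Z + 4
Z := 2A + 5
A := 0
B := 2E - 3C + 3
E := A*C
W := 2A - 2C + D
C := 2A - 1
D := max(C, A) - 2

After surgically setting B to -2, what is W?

The intervention breaks the incoming arrows to B: B := 2E - 3C + 3 no longer applies, and B = -2.
Since W is not a descendant of the intervened variable, it is unaffected.
C = 2A - 1  [with A=0]  = -1
D = max(C, A) - 2  [with C=-1, A=0]  = -2
W = 2A - 2C + D  [with A=0, C=-1, D=-2]  = 0

0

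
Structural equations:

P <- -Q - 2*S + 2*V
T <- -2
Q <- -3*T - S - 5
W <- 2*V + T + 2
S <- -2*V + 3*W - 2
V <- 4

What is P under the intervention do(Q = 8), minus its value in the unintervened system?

The intervention breaks the incoming arrows to Q: Q <- -3*T - S - 5 no longer applies, and Q = 8.
W = 2*V + T + 2  [with V=4, T=-2]  = 8
S = -2*V + 3*W - 2  [with V=4, W=8]  = 14
P = -Q - 2*S + 2*V  [with Q=8, S=14, V=4]  = -28
Without intervention: W = 2*V + T + 2  [with V=4, T=-2]  = 8; S = -2*V + 3*W - 2  [with V=4, W=8]  = 14; Q = -3*T - S - 5  [with T=-2, S=14]  = -13; P = -Q - 2*S + 2*V  [with Q=-13, S=14, V=4]  = -7.
Change = -28 − (-7) = -21.

-21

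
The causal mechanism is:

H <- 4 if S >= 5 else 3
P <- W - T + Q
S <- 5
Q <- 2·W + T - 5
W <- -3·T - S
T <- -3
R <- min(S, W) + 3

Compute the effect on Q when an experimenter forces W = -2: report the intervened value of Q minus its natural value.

-12

Under do(W=-2), the mechanism W <- -3·T - S is discarded; W is fixed at -2.
Q = 2·W + T - 5  [with W=-2, T=-3]  = -12
Without intervention: W = -3·T - S  [with T=-3, S=5]  = 4; Q = 2·W + T - 5  [with W=4, T=-3]  = 0.
Change = -12 − 0 = -12.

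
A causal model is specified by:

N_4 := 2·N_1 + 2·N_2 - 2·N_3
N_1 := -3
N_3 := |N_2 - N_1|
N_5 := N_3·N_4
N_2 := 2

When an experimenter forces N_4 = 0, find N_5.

0

Intervening sets N_4 = 0 and removes its equation (N_4 := 2·N_1 + 2·N_2 - 2·N_3).
N_3 = |N_2 - N_1|  [with N_2=2, N_1=-3]  = 5
N_5 = N_3·N_4  [with N_3=5, N_4=0]  = 0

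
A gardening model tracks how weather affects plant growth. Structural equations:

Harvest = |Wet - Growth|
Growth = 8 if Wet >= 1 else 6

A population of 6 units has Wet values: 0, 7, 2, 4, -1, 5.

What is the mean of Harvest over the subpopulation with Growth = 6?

6.5

Observing Growth=6 restricts to units where Growth's equation naturally yields 6: Wet ∈ {0, -1}. In that subpopulation Harvest = 6, 7, mean 6.5.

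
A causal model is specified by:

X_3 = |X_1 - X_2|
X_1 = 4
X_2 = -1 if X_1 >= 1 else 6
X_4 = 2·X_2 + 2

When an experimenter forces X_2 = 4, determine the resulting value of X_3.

The intervention breaks the incoming arrows to X_2: X_2 = -1 if X_1 >= 1 else 6 no longer applies, and X_2 = 4.
X_3 = |X_1 - X_2|  [with X_1=4, X_2=4]  = 0

0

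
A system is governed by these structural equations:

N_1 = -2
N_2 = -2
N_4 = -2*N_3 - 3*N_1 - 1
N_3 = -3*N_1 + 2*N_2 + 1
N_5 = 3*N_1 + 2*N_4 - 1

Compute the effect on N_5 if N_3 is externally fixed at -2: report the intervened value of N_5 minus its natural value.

do(N_3=-2) replaces the equation N_3 = -3*N_1 + 2*N_2 + 1 with the constant N_3 = -2.
N_4 = -2*N_3 - 3*N_1 - 1  [with N_3=-2, N_1=-2]  = 9
N_5 = 3*N_1 + 2*N_4 - 1  [with N_1=-2, N_4=9]  = 11
Without intervention: N_3 = -3*N_1 + 2*N_2 + 1  [with N_1=-2, N_2=-2]  = 3; N_4 = -2*N_3 - 3*N_1 - 1  [with N_3=3, N_1=-2]  = -1; N_5 = 3*N_1 + 2*N_4 - 1  [with N_1=-2, N_4=-1]  = -9.
Change = 11 − (-9) = 20.

20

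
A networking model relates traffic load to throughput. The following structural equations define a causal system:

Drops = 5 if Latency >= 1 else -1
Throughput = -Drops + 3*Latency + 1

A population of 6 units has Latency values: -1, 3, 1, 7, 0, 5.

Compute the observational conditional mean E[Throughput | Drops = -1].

0.5

Observing Drops=-1 restricts to units where Drops's equation naturally yields -1: Latency ∈ {-1, 0}. In that subpopulation Throughput = -1, 2, mean 0.5.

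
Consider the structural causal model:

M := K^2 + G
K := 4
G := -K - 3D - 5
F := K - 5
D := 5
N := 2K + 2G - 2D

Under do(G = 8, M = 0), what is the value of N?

14

The joint intervention fixes G = 8, M = 0, removing each variable's own equation.
N = 2K + 2G - 2D  [with K=4, G=8, D=5]  = 14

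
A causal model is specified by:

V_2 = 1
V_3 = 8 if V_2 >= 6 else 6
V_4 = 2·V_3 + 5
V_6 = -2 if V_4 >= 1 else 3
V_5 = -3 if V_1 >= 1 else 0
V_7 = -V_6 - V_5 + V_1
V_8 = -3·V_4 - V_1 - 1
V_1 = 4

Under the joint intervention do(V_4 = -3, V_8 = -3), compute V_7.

Setting V_4 = -3, V_8 = -3 by intervention discards those variables' equations.
V_5 = -3 if V_1 >= 1 else 0  [with V_1=4]  = -3
V_6 = -2 if V_4 >= 1 else 3  [with V_4=-3]  = 3
V_7 = -V_6 - V_5 + V_1  [with V_6=3, V_5=-3, V_1=4]  = 4

4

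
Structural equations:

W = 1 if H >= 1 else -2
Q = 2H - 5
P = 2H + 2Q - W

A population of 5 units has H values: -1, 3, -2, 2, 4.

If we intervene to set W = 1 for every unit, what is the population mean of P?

-3.8

do(W=1) breaks W's dependence on H. With W=1 fixed, P across the units is -17, 7, -23, 1, 13, mean -3.8.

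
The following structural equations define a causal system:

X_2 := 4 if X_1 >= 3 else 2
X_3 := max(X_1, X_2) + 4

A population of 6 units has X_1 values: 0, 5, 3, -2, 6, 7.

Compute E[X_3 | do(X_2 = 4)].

Under do(X_2=4), X_2's equation is replaced by X_2=4 for every unit. Per-unit X_3: 8, 9, 8, 8, 10, 11. Mean = 9.

9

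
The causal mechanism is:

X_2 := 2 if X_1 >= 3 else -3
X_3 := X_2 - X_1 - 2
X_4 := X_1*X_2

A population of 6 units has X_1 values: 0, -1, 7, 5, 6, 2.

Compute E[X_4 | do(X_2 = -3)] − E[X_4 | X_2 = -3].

do(X_2=-3) breaks X_2's dependence on X_1. With X_2=-3 fixed, X_4 across the units is 0, 3, -21, -15, -18, -6, mean -9.5.
Observing X_2=-3 restricts to units where X_2's equation naturally yields -3: X_1 ∈ {0, -1, 2}. In that subpopulation X_4 = 0, 3, -6, mean -1.
Difference = -9.5 − (-1) = -8.5.

-8.5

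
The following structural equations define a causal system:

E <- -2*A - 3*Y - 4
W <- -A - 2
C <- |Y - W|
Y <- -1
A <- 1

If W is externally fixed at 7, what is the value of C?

Intervening sets W = 7 and removes its equation (W <- -A - 2).
C = |Y - W|  [with Y=-1, W=7]  = 8

8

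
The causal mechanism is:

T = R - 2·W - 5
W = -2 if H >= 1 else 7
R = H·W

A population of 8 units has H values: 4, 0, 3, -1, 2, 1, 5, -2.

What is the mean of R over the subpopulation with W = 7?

Observing W=7 restricts to units where W's equation naturally yields 7: H ∈ {0, -1, -2}. In that subpopulation R = 0, -7, -14, mean -7.

-7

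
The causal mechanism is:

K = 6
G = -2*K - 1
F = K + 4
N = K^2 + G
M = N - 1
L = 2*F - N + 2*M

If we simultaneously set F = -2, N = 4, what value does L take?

Setting F = -2, N = 4 by intervention discards those variables' equations.
M = N - 1  [with N=4]  = 3
L = 2*F - N + 2*M  [with F=-2, N=4, M=3]  = -2

-2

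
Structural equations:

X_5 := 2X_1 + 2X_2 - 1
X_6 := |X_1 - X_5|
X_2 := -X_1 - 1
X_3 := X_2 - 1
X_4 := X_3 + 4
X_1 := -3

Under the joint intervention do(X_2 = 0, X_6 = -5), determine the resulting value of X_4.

The joint intervention fixes X_2 = 0, X_6 = -5, removing each variable's own equation.
X_3 = X_2 - 1  [with X_2=0]  = -1
X_4 = X_3 + 4  [with X_3=-1]  = 3

3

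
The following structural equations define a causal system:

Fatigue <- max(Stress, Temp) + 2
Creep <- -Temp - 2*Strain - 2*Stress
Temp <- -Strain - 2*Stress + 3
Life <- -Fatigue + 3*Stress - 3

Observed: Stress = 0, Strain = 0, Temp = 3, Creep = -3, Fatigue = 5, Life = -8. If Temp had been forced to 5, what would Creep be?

-5

The intervention breaks the incoming arrows to Temp: Temp <- -Strain - 2*Stress + 3 no longer applies, and Temp = 5.
Creep = -Temp - 2*Strain - 2*Stress  [with Temp=5, Strain=0, Stress=0]  = -5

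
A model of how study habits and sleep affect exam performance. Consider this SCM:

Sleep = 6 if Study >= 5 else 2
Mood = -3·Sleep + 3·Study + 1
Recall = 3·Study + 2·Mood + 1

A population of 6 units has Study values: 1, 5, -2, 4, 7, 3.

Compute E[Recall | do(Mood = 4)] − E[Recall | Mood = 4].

Under do(Mood=4), Mood's equation is replaced by Mood=4 for every unit. Per-unit Recall: 12, 24, 3, 21, 30, 18. Mean = 18.
E[Recall|Mood=4] averages over only the 2 units with Mood=4 (Study = 7, 3): Recall = 30, 18, mean 24.
Difference = 18 − 24 = -6.

-6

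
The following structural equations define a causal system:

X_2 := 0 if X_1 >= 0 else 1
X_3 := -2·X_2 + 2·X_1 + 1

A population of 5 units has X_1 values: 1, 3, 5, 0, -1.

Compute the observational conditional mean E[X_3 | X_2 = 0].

5.5

Conditioning on X_2=0 selects the 4 unit(s) with X_1 ∈ {1, 3, 5, 0}. Their X_3 values: 3, 7, 11, 1. Mean = 5.5.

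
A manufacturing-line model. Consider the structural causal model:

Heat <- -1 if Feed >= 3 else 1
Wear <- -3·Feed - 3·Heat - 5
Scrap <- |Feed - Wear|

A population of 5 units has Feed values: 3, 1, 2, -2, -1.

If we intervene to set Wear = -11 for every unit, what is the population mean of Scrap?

11.6

The intervention sets Wear=-11 in all 5 units regardless of Feed. Recomputing Scrap per unit gives 14, 12, 13, 9, 10; average 11.6.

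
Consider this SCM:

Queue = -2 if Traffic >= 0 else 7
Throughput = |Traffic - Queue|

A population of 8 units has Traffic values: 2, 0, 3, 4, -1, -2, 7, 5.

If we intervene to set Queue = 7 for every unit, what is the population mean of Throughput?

4.75

Every unit gets Queue=7 under the intervention. Throughput values become 5, 7, 4, 3, 8, 9, 0, 2; E[Throughput|do(Queue=7)] = 4.75.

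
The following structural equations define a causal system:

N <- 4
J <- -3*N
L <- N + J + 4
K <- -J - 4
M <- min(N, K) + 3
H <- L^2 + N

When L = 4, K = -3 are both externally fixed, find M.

Setting L = 4, K = -3 by intervention discards those variables' equations.
M = min(N, K) + 3  [with N=4, K=-3]  = 0

0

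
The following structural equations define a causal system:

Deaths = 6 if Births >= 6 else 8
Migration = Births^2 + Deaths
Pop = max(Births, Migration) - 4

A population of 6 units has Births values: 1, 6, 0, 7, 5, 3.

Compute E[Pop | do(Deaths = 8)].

24

do(Deaths=8) breaks Deaths's dependence on Births. With Deaths=8 fixed, Pop across the units is 5, 40, 4, 53, 29, 13, mean 24.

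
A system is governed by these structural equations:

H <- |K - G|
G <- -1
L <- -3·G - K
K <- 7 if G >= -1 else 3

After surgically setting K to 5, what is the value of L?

Under do(K=5), the mechanism K <- 7 if G >= -1 else 3 is discarded; K is fixed at 5.
L = -3·G - K  [with G=-1, K=5]  = -2

-2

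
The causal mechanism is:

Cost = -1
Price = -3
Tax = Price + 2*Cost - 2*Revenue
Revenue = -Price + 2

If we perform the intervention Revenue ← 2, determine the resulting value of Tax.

-9

The intervention breaks the incoming arrows to Revenue: Revenue = -Price + 2 no longer applies, and Revenue = 2.
Tax = Price + 2*Cost - 2*Revenue  [with Price=-3, Cost=-1, Revenue=2]  = -9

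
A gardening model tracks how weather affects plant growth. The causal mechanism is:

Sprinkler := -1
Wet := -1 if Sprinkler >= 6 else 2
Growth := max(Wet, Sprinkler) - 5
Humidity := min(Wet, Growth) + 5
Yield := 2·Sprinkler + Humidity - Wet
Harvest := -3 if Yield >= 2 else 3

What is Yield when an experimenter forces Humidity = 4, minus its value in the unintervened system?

Intervening sets Humidity = 4 and removes its equation (Humidity := min(Wet, Growth) + 5).
Wet = -1 if Sprinkler >= 6 else 2  [with Sprinkler=-1]  = 2
Yield = 2·Sprinkler + Humidity - Wet  [with Sprinkler=-1, Humidity=4, Wet=2]  = 0
Without intervention: Wet = -1 if Sprinkler >= 6 else 2  [with Sprinkler=-1]  = 2; Growth = max(Wet, Sprinkler) - 5  [with Wet=2, Sprinkler=-1]  = -3; Humidity = min(Wet, Growth) + 5  [with Wet=2, Growth=-3]  = 2; Yield = 2·Sprinkler + Humidity - Wet  [with Sprinkler=-1, Humidity=2, Wet=2]  = -2.
Change = 0 − (-2) = 2.

2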